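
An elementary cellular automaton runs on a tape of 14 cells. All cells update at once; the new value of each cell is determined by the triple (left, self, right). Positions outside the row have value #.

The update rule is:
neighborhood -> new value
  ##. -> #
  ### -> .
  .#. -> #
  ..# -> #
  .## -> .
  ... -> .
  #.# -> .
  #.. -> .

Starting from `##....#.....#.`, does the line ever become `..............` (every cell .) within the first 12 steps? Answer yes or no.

.#...##....##.
.#..#.#...#.#.
.#.##.#..##.#.
.#..#.#.#.#.#.
.#.##.#.#.#.#.
.#..#.#.#.#.#.  (repeats step 4; period 2)
step 12: .#..#.#.#.#.#.
step 12 is .#..#.#.#.#.#., still not uniform .

no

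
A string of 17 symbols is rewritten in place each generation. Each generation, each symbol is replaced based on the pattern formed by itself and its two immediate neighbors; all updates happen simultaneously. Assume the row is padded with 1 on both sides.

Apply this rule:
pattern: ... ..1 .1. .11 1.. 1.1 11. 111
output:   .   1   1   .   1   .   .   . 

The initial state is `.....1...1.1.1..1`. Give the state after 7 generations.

1.............11.

1...111.11.1.111.
.1.1.......1.....
.1.11.....111...1
.1...1...1...1.1.
.11.111.111.11.1.
...............1.
1.............11.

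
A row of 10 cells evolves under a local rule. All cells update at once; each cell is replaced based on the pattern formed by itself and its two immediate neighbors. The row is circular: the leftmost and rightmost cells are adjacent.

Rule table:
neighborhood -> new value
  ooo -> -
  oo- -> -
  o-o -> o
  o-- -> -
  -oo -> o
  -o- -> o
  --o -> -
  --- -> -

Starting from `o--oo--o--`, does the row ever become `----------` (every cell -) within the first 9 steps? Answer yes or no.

no

o--o---o--
o--o---o--  (fixed point — unchanged through step 9)
step 9 is o--o---o--, still not uniform -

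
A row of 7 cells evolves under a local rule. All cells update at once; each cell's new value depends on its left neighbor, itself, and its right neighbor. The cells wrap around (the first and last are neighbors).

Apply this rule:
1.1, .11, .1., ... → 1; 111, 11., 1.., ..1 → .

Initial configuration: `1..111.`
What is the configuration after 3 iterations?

.1.1..1

1..1..1
...1..1
.1.1..1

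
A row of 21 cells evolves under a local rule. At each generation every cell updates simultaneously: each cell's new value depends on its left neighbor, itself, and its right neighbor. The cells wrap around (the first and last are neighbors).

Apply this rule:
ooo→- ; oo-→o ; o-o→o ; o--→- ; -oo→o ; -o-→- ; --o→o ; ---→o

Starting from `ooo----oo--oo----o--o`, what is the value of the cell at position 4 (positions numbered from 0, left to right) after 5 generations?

o

--o-ooooo-ooo-ooo--oo
-o-oo---ooo-ooo-o-ooo
o-ooo-ooo-ooo-oo-oo-o
ooo-ooo-ooo-ooooooooo
--ooo-ooo-ooo--------
position 4 holds o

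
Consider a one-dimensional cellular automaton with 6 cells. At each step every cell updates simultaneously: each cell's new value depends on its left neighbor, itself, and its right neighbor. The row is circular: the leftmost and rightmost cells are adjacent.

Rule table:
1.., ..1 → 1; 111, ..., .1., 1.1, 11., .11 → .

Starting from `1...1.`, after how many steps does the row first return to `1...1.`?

2

.1.1..
1...1.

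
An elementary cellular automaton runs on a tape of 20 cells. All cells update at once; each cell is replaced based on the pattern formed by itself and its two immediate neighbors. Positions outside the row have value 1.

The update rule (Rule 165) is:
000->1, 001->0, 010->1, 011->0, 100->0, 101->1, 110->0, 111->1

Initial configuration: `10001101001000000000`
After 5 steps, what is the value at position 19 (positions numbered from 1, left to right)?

1

step 1: 00100011001011111110
step 2: 00101000001101111101
step 3: 00111011100010111010
step 4: 00010101001011010111
step 5: 01011111001100111011
position 19 holds 1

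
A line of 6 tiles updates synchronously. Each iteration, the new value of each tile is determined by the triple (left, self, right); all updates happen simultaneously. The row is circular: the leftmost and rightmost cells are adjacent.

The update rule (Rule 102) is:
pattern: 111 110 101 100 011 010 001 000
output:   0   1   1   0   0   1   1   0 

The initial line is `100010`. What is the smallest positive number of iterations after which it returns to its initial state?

100111
101000
111001
001010
011110
100010

6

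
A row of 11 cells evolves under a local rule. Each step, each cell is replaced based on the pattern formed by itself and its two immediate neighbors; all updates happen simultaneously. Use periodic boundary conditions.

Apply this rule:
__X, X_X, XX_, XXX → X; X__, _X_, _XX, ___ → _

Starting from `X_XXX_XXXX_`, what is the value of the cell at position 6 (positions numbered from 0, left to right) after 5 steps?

_

_X_XXX_XXXX
X_X_XXX_XXX
XX_X_XXX_XX
XXX_X_XXX_X
XXXX_X_XXX_
position 6 holds _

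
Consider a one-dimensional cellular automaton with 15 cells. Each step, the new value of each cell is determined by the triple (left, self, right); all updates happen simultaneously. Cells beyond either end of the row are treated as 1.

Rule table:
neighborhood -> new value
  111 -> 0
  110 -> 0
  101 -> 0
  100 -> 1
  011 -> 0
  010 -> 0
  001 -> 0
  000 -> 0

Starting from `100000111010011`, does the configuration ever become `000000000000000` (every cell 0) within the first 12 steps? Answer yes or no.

no

010000000001000
001000000000100
100100000000010
010010000000000
001001000000000
100100100000000
010010010000000
001001001000000
100100100100000
010010010010000
001001001001000
100100100100100
step 12 is 100100100100100, still not uniform 0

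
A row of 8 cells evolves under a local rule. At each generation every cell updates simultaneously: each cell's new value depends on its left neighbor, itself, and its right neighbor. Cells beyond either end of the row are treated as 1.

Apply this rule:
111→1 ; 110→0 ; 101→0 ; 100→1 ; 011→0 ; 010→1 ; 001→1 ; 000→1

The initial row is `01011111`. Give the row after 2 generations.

01001111
01110111

01110111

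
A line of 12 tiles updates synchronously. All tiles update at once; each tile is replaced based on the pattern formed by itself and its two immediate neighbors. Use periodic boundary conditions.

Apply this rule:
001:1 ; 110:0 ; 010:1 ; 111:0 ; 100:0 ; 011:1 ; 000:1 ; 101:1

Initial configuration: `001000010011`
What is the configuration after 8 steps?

011001100110

011011110110
110110001100
101100111001
011001100011
110011001110
100110011001
001100110011
011001100110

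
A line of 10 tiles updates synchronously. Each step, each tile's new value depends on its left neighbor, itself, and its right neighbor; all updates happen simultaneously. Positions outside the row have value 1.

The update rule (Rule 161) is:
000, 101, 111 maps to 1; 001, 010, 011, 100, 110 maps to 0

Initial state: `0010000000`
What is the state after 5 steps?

0000111110
0110011101
1000001010
0011100101
0001000010

0001000010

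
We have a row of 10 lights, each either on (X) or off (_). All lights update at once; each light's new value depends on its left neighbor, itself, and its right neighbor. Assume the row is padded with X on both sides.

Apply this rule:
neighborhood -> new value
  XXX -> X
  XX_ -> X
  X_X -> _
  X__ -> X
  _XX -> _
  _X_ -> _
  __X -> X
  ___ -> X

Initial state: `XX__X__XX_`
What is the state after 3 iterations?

XXXX_XX_X_
XXXX__X___
XXXXXX_XXX

XXXXXX_XXX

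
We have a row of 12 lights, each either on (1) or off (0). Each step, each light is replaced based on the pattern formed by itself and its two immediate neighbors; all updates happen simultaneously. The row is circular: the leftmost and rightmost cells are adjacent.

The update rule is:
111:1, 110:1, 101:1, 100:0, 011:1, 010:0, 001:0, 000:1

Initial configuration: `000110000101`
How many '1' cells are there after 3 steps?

010110110010
001111110000
101111110111
count of 1: 10

10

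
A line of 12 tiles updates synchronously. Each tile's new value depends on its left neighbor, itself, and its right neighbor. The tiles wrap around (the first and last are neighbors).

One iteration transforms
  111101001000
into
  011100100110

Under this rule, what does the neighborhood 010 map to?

0

At position 5 the neighborhood is 010; the next row has 0 there.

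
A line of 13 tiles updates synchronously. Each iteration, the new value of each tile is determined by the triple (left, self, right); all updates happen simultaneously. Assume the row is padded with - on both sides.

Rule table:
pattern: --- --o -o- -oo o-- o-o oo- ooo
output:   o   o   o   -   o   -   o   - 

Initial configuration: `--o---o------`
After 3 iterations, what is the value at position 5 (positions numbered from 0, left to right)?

o

ooooooooooooo
------------o
ooooooooooooo
position 5 holds o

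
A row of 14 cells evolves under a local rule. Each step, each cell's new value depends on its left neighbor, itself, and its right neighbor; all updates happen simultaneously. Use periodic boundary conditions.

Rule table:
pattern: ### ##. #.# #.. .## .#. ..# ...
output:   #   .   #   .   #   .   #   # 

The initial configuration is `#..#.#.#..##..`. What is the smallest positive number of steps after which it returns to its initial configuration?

step 1: ..#.#.#..##..#
step 2: .#.#.#..##..#.
step 3: #.#.#..##..#..
step 4: .#.#..##..#..#
step 5: #.#..##..#..#.
step 6: .#..##..#..#.#
step 7: #..##..#..#.#.
step 8: ..##..#..#.#.#
step 9: .##..#..#.#.#.
step 10: ##..#..#.#.#..
step 11: #..#..#.#.#..#
step 12: ..#..#.#.#..##
step 13: .#..#.#.#..##.
step 14: #..#.#.#..##..

14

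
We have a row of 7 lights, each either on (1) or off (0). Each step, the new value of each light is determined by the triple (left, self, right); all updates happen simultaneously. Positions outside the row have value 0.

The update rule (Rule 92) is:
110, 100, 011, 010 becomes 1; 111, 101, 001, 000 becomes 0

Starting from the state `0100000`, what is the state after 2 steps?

0111000

step 1: 0110000
step 2: 0111000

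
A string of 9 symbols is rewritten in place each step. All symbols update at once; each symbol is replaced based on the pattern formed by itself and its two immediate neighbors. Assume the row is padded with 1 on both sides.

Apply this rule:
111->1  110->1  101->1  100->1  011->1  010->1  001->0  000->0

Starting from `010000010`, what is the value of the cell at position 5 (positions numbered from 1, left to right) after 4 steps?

1

111000011
111100011
111110011
111111011
position 5 holds 1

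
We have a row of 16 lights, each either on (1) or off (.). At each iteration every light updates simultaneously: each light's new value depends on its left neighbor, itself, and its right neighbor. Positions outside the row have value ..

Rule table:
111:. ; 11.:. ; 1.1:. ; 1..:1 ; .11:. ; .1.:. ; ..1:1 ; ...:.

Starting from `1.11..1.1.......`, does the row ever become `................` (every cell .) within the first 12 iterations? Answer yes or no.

....11...1......
...1..1.1.1.....
..1.11.....1....
.1....1...1.1...
1.1..1.1.1...1..
...11.....1.1.1.
..1..1...1.....1
.1.11.1.1.1...1.
1..........1.1.1
.1........1.....
1.1......1.1....
...1....1...1...
iteration 12 is ...1....1...1..., still not uniform .

no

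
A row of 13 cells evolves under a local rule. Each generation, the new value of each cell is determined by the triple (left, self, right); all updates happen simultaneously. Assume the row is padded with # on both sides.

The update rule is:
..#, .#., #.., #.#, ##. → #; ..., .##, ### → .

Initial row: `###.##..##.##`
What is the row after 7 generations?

..##.###.##..
##.##..##.###
.##.###.##...
#.##..##.##.#
##.###.##.##.
.##..##.##.##
#.###.##.##..

#.###.##.##..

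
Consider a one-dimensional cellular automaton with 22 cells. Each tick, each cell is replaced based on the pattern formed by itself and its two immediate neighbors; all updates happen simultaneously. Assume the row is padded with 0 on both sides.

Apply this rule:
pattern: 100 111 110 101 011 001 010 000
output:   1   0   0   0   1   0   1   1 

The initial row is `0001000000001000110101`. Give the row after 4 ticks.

1101111111101110100101
1001000000001000110101
1101111111101110100101  (repeats tick 1; period 2)
tick 4: 1001000000001000110101

1001000000001000110101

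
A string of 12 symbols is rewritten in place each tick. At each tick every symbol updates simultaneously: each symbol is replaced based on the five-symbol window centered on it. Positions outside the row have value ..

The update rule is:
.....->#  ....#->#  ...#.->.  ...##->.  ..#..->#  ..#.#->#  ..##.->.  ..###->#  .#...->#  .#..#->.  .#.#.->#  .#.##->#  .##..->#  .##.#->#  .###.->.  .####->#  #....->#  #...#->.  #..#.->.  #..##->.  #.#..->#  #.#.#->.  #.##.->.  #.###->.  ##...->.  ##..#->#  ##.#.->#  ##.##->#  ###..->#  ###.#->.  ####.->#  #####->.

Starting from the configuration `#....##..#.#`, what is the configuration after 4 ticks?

.##..##..###

####..##.###
#####..##..#
##.###..##.#
.##..##..###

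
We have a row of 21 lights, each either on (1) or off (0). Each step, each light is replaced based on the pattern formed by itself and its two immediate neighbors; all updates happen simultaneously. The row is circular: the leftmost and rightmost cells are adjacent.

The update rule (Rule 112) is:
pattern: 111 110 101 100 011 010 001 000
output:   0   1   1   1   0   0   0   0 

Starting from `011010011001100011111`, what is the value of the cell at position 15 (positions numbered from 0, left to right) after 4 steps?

101101001100110000001
110110100110011000000
011011010011001100000
001101101001100110000
position 15 holds 1

1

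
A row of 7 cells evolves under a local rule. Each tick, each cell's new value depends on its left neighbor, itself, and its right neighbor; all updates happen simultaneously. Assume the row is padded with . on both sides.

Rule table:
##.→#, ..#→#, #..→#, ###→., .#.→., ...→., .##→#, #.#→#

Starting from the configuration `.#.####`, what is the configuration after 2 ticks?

#.##..#
.#####.

.#####.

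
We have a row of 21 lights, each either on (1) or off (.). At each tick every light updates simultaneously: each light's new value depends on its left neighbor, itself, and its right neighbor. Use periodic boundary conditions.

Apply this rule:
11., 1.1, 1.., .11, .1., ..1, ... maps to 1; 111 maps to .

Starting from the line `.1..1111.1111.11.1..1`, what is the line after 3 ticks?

11111..111..111111111
....1111.1111........
11111..111..111111111

11111..111..111111111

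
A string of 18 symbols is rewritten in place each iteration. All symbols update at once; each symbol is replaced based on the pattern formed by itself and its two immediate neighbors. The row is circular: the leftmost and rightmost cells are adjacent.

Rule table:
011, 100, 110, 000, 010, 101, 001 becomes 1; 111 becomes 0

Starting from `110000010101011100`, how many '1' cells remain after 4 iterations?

3

111111111111110111
000000000000011100
111111111111110111  (repeats iteration 1; period 2)
iteration 4: 000000000000011100
count of 1: 3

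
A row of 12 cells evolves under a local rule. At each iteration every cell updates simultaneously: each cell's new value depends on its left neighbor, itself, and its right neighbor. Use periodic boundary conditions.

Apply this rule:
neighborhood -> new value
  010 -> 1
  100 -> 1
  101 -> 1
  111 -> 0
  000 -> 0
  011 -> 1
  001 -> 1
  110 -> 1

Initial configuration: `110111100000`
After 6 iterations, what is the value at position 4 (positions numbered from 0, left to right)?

iteration 1: 111100110001
iteration 2: 000111111011
iteration 3: 101100001111
iteration 4: 111110011000
iteration 5: 100011111101
iteration 6: 110110000111
position 4 holds 1

1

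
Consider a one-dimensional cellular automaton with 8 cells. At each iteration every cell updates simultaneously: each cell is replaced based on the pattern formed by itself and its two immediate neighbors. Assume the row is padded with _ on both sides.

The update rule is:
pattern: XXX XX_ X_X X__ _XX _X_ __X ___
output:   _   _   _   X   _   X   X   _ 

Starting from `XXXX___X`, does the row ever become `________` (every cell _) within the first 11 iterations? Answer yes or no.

no

____X_XX
___XX___
__X__X__
_XXXXXX_
X______X
XX____XX
__X__X__  (repeats iteration 3; period 4)
iteration 11: __X__X__
iteration 11 is __X__X__, still not uniform _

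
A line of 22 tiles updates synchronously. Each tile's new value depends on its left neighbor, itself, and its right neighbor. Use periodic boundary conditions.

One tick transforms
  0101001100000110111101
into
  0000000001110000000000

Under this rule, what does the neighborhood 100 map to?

0

At position 4 the neighborhood is 100; the next row has 0 there.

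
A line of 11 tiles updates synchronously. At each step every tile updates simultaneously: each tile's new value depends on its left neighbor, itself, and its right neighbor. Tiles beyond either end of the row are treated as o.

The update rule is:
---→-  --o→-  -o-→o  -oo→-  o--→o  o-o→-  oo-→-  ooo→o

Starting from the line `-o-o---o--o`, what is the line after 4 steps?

step 1: -o-oo--oo--
step 2: -o---o---o-
step 3: -oo--oo--o-
step 4: ---o---o-o-

---o---o-o-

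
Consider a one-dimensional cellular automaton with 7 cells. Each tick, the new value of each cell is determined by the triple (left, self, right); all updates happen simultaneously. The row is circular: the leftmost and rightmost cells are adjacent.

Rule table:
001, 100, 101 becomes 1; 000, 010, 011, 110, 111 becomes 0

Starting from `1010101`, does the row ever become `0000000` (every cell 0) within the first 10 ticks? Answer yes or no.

tick 1: 0101010
tick 2: 1010101  (repeats tick 0; period 2)
tick 10: 1010101
tick 10 is 1010101, still not uniform 0

no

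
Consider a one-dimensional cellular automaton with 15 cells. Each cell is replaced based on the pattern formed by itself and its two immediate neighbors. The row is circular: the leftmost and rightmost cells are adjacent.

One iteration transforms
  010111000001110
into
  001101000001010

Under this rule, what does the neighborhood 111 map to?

At position 4 the neighborhood is 111; the next row has 0 there.

0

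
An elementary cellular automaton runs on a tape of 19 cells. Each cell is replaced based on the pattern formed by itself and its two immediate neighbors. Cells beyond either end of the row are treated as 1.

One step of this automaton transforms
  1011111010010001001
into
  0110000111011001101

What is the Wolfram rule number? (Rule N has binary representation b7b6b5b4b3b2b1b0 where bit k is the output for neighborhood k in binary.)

60

position 3: 111 → 0  (bit 7 = 0)
position 0: 110 → 0  (bit 6 = 0)
position 1: 101 → 1  (bit 5 = 1)
position 9: 100 → 1  (bit 4 = 1)
position 2: 011 → 1  (bit 3 = 1)
position 8: 010 → 1  (bit 2 = 1)
position 10: 001 → 0  (bit 1 = 0)
position 13: 000 → 0  (bit 0 = 0)
bits b7..b0 = 00111100 = 60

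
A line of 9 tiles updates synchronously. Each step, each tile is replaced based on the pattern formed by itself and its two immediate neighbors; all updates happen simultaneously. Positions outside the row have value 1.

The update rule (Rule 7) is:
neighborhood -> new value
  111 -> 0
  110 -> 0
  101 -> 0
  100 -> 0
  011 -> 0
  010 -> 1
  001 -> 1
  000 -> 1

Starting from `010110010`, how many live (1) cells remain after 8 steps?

7

010000110
010111000
010000011
010111100
010000001
010111110
010000000
010111111
count of 1: 7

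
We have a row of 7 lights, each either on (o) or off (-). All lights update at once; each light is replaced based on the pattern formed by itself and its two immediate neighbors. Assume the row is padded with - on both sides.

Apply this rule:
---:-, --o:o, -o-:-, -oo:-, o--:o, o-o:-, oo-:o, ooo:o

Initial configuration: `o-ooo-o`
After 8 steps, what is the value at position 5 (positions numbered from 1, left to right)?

step 1: ---oo--
step 2: --o-oo-
step 3: -o---oo
step 4: o-o-o-o
step 5: -------
step 6: -------  (fixed point — unchanged through step 8)
position 5 holds -

-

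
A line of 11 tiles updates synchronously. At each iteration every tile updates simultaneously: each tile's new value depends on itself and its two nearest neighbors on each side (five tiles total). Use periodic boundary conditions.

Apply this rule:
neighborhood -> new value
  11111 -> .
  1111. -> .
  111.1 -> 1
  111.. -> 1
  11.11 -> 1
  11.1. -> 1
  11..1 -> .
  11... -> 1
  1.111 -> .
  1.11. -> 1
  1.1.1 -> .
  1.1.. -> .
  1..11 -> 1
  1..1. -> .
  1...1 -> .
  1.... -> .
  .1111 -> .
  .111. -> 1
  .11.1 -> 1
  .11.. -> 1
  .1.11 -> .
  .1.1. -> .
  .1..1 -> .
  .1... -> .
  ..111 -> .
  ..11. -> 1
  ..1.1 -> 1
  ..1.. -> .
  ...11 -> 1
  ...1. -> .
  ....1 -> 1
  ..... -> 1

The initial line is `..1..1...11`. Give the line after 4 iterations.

111.111111.

........111
1.111111.11
11.....11.1
111.111111.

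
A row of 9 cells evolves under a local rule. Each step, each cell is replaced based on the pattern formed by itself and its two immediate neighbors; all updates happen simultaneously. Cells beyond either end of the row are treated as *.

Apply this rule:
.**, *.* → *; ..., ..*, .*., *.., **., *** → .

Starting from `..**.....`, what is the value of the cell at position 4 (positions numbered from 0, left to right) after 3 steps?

.

..*......
.........
.........
position 4 holds .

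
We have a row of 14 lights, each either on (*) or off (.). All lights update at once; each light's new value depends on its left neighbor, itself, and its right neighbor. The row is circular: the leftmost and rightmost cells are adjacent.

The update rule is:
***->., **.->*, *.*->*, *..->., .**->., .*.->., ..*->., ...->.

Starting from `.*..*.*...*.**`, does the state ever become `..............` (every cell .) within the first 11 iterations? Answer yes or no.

yes

iteration 1: *....*.....*.*
iteration 2: *...........*.
iteration 3: .............*
iteration 4: ..............
all cells are . at iteration 4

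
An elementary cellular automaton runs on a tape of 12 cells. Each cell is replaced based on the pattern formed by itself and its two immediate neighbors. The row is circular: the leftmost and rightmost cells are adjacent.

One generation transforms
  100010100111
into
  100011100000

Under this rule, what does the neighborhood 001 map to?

0

At position 3 the neighborhood is 001; the next row has 0 there.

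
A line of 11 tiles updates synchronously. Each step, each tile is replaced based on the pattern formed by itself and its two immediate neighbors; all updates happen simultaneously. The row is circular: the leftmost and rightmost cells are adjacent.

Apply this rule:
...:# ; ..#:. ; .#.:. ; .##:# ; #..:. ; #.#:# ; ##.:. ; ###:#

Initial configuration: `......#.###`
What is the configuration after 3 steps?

.##..#.#..#

.####..###.
.###...##..
.##..#.#..#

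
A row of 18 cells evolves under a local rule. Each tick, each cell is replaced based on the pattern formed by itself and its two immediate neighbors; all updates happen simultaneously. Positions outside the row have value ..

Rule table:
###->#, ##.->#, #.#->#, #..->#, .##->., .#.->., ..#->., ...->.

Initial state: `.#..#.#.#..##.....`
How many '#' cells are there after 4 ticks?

6

..#..#.#.#..##....
...#..#.#.#..##...
....#..#.#.#..##..
.....#..#.#.#..##.
count of #: 6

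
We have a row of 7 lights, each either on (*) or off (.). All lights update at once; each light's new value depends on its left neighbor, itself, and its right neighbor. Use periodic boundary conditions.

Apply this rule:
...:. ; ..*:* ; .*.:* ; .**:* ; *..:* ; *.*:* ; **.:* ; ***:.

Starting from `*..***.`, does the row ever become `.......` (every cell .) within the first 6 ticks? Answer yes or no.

yes

tick 1: ****.**
tick 2: ...***.
tick 3: ..**.**
tick 4: *******
tick 5: .......
all cells are . at tick 5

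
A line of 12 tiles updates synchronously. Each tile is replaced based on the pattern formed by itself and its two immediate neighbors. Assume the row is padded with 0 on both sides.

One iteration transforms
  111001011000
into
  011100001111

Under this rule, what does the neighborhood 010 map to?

At position 5 the neighborhood is 010; the next row has 0 there.

0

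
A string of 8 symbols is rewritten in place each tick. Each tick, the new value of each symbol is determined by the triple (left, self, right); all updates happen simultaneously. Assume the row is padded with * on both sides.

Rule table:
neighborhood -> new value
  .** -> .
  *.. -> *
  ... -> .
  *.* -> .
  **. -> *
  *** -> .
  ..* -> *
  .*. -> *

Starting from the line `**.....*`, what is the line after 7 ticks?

..***.*.

.**...*.
..**.**.
**.*..*.
.*.****.
.*....*.
.**..**.
..***.*.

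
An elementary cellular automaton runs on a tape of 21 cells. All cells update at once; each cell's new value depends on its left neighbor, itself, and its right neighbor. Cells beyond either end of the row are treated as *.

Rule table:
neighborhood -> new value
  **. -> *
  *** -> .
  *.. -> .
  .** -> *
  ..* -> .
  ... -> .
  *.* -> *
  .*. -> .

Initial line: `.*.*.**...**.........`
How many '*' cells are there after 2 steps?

7

*.*.***...**.........
**.**.*...**.........
count of *: 7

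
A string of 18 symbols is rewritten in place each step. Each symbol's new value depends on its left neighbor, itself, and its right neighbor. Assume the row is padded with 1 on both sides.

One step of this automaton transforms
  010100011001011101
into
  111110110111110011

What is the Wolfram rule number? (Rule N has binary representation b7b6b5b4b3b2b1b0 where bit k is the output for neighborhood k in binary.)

62

position 14: 111 → 0  (bit 7 = 0)
position 8: 110 → 0  (bit 6 = 0)
position 0: 101 → 1  (bit 5 = 1)
position 4: 100 → 1  (bit 4 = 1)
position 7: 011 → 1  (bit 3 = 1)
position 1: 010 → 1  (bit 2 = 1)
position 6: 001 → 1  (bit 1 = 1)
position 5: 000 → 0  (bit 0 = 0)
bits b7..b0 = 00111110 = 62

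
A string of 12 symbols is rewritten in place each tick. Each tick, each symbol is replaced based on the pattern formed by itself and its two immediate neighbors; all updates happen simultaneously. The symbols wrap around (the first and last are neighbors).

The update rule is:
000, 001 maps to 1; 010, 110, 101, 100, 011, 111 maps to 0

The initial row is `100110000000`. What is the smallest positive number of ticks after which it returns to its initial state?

tick 1: 001000111111
tick 2: 010011000000
tick 3: 100100011111
tick 4: 001001100000
tick 5: 110010001111
tick 6: 000100110000
tick 7: 111001000111
tick 8: 000010011000
tick 9: 111100100011
tick 10: 000001001100
tick 11: 111110010001
tick 12: 000000100110
tick 13: 111111001000
tick 14: 000000010011
tick 15: 011111100100
tick 16: 100000001001
tick 17: 001111110010
tick 18: 110000000100
tick 19: 000111111001
tick 20: 011000000010
tick 21: 100011111100
tick 22: 001100000001
tick 23: 010001111110
tick 24: 100110000000

24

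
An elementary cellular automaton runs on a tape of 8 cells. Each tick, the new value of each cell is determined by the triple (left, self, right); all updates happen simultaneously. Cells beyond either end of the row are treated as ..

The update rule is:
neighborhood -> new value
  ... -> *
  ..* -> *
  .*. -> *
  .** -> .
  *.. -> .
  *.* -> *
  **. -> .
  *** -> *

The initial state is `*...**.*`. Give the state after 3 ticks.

*.**..**
**...*..
...***.*

...***.*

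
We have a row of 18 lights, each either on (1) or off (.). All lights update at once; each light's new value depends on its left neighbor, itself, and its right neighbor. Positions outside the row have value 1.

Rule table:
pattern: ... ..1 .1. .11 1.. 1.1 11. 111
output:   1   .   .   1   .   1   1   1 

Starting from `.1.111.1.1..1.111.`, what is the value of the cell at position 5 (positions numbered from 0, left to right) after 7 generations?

1

1.11111.1....11111
11111111..11.11111
11111111..11111111
11111111..11111111  (fixed point — unchanged through generation 7)
position 5 holds 1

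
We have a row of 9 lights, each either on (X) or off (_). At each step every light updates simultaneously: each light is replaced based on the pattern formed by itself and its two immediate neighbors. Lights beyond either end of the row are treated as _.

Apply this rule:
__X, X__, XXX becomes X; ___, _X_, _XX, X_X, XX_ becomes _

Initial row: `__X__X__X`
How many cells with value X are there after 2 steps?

2

_X_XX_XX_
X_______X
count of X: 2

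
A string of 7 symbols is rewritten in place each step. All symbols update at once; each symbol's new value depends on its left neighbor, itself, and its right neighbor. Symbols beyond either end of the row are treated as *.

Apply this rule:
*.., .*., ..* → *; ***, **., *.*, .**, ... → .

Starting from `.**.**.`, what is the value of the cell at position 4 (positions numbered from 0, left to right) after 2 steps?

step 1: .......
step 2: *.....*
position 4 holds .

.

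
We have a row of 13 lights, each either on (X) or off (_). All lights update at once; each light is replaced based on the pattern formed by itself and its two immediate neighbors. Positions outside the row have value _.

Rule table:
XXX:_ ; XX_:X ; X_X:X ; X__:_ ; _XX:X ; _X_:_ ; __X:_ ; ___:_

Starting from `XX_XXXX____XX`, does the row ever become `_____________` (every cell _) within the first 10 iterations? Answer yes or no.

XXXX__X____XX
X__X_______XX
___________XX
___________XX  (fixed point — unchanged through iteration 10)
iteration 10 is ___________XX, still not uniform _

no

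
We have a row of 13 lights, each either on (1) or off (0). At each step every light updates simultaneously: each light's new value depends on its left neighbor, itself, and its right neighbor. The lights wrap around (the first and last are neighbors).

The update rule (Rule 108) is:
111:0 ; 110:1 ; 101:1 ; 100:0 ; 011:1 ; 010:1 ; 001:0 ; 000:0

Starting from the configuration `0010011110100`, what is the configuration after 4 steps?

0010010011100
0010010010100
0010010011100  (repeats step 1; period 2)
step 4: 0010010010100

0010010010100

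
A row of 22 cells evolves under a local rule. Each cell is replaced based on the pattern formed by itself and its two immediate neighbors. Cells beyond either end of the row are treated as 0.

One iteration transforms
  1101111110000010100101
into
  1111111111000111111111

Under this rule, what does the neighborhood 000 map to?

0

At position 10 the neighborhood is 000; the next row has 0 there.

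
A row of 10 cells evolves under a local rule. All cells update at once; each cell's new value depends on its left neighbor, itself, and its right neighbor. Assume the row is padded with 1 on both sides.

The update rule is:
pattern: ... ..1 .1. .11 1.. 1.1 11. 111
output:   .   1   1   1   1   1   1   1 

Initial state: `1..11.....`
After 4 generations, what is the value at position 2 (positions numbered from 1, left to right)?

111111...1
1111111.11
1111111111
1111111111
position 2 holds 1

1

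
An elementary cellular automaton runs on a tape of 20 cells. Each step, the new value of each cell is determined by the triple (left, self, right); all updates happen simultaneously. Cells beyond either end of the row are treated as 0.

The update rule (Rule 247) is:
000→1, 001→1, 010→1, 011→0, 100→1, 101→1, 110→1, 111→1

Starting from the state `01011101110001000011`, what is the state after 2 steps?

01110111011111111111

11101110111111111101
01110111011111111111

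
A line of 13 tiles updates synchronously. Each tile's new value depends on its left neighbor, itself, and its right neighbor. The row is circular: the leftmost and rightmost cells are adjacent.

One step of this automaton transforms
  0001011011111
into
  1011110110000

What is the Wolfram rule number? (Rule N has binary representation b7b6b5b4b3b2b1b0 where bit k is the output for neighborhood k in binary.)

position 9: 111 → 0  (bit 7 = 0)
position 6: 110 → 0  (bit 6 = 0)
position 4: 101 → 1  (bit 5 = 1)
position 0: 100 → 1  (bit 4 = 1)
position 5: 011 → 1  (bit 3 = 1)
position 3: 010 → 1  (bit 2 = 1)
position 2: 001 → 1  (bit 1 = 1)
position 1: 000 → 0  (bit 0 = 0)
bits b7..b0 = 00111110 = 62

62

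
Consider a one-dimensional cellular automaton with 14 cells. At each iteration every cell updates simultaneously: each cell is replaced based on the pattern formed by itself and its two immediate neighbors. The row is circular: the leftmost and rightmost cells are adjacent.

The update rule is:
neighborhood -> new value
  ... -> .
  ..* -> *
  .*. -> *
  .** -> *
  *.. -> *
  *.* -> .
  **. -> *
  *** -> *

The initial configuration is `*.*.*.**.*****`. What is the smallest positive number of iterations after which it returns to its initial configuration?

1

iteration 1: *.*.*.**.*****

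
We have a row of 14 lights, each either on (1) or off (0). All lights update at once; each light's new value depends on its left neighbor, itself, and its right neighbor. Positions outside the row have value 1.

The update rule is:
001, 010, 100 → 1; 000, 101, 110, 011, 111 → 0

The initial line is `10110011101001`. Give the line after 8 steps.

00010001110001

00001100001110
10010010010000
01111111111001
00000000000110
10000000001000
01000000011101
01100000100000
00010001110001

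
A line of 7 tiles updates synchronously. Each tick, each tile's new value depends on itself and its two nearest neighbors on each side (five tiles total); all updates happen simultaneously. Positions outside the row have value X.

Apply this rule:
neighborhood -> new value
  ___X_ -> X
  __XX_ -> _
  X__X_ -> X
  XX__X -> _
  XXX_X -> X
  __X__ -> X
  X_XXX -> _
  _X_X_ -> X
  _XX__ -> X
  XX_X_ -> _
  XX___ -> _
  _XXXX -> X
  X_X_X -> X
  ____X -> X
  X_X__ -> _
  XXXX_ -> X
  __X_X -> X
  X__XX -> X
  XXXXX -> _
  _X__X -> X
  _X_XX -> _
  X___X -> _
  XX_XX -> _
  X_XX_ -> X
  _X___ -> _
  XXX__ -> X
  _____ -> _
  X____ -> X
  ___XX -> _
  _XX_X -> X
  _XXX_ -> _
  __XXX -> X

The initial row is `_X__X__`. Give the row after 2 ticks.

tick 1: __XXXXX
tick 2: _XXX___

_XXX___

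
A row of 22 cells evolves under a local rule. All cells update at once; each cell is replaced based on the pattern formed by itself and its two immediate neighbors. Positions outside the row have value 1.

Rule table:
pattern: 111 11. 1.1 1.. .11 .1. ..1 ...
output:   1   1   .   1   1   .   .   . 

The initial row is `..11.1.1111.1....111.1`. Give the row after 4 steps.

step 1: 1.11...1111..1...111.1
step 2: 1.111..11111..1..111.1
step 3: 1.1111.111111..1.111.1
step 4: 1.1111.1111111...111.1

1.1111.1111111...111.1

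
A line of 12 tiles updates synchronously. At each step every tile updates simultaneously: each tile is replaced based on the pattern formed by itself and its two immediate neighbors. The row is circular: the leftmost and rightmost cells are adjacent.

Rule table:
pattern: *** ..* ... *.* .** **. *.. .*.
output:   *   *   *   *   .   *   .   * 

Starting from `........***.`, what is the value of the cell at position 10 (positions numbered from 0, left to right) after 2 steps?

*

********.**.
.********.**
position 10 holds *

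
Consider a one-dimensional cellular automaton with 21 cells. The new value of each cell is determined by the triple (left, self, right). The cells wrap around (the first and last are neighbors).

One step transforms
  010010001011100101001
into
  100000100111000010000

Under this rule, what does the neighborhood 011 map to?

At position 10 the neighborhood is 011; the next row has 1 there.

1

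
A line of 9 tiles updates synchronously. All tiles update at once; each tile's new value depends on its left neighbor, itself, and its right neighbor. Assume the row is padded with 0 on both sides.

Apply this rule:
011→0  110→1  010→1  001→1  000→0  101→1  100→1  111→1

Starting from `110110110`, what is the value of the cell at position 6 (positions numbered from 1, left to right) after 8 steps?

1

011011011
101101101
110110111
011011011  (repeats step 1; period 3)
step 8: 101101101
position 6 holds 1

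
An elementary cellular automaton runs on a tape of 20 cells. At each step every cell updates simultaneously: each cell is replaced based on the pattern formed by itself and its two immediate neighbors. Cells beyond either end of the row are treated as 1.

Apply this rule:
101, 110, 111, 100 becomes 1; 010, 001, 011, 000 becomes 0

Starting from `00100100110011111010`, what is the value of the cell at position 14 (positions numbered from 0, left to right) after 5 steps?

1

step 1: 10010010011001111101
step 2: 11001001001100111110
step 3: 11100100100110011111
step 4: 11110010010011001111
step 5: 11111001001001100111
position 14 holds 1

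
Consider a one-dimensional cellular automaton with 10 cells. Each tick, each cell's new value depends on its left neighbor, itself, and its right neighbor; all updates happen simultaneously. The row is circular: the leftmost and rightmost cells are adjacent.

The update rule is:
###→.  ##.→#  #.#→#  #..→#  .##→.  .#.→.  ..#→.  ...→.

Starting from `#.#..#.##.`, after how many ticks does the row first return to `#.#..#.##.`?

.#.#..#.##
#.#.#..#.#
##.#.#..#.
.##.#.#..#
#.##.#.#..
.#.##.#.#.
..#.##.#.#
#..#.##.#.
.#..#.##.#
#.#..#.##.

10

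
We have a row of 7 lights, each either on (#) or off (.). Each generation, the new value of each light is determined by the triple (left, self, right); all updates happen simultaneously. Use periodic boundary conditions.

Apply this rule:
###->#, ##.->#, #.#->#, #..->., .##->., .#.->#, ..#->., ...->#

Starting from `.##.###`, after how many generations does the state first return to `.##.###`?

7

#.##.##
##.##.#
###.##.
.###.##
#.###.#
##.###.
.##.###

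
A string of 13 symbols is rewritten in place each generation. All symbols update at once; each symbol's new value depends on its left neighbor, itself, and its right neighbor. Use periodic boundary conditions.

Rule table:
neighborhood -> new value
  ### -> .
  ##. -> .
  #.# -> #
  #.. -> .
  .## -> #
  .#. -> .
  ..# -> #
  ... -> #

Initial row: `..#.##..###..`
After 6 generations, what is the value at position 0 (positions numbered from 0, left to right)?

##.##..##...#
..##..##..###
.##..##..##..
##..##..##..#
...##..##..##
.###..##..##.
position 0 holds .

.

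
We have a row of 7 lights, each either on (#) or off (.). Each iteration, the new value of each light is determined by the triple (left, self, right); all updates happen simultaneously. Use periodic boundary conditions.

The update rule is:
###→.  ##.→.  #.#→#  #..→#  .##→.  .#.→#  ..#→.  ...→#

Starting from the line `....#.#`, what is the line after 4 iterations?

iteration 1: ###.###
iteration 2: ...#...
iteration 3: ##.####
iteration 4: ..#....

..#....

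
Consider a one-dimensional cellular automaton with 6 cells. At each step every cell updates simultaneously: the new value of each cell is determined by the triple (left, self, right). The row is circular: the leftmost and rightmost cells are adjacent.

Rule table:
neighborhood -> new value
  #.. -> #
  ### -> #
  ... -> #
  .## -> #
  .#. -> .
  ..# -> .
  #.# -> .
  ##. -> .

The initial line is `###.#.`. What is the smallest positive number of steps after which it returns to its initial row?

##....
#.###.
..##..
#.#.##
....##
###.#.

6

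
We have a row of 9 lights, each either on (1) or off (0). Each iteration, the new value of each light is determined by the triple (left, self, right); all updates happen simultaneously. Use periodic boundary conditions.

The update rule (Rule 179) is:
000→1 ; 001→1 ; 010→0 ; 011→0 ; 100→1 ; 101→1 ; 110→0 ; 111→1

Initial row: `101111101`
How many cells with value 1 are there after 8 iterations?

5

010111010
101010101
010101010
101010101  (repeats iteration 2; period 2)
iteration 8: 101010101
count of 1: 5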